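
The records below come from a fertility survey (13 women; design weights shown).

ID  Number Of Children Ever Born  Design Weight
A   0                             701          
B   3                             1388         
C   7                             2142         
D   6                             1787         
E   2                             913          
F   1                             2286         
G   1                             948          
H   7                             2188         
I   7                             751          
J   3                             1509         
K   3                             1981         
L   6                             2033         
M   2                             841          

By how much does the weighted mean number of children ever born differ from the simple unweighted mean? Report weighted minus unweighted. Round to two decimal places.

0.41

Unweighted sum = 48
Unweighted mean = 48 / 13 = 3.6923077
Weighted sum = 79863
Sum of weights = 19468
Weighted mean = 79863 / 19468 = 4.1022704
Difference (weighted minus unweighted) = 0.4099627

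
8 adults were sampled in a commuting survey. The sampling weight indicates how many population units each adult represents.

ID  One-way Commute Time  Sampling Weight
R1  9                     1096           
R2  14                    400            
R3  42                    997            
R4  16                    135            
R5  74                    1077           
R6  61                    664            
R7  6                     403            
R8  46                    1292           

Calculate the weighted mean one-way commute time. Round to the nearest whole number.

Weighted sum = 9×1096 + 14×400 + 42×997 + 16×135 + 74×1077 + 61×664 + 6×403 + 46×1292
  = 9864 + 5600 + 41874 + 2160 + 79698 + 40504 + 2418 + 59432 = 241550
Sum of weights = 6064
Weighted mean = 241550 / 6064 = 39.833443

40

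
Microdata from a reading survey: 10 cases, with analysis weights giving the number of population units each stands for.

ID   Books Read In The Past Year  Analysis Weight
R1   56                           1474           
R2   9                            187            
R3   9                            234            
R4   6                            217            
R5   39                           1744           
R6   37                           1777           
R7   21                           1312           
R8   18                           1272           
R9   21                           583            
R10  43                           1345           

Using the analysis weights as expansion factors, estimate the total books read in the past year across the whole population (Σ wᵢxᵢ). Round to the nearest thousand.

Weighted total = 56×1474 + 9×187 + 9×234 + 6×217 + 39×1744 + 37×1777 + 21×1312 + 18×1272 + 21×583 + 43×1345
  = 82544 + 1683 + 2106 + 1302 + 68016 + 65749 + 27552 + 22896 + 12243 + 57835 = 341926

342000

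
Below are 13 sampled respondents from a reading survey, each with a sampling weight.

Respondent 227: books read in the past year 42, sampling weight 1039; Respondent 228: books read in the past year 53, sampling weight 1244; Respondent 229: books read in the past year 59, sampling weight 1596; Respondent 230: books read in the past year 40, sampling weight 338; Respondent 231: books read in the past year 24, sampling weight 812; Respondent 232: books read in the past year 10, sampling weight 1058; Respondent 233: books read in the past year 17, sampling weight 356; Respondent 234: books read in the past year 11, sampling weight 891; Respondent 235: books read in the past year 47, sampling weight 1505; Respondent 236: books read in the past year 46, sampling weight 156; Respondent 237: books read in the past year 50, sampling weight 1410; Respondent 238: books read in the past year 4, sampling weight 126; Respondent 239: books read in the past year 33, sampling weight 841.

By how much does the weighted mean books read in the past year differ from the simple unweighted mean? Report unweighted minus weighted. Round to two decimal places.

-5.14

Unweighted sum = 436
Unweighted mean = 436 / 13 = 33.538462
Weighted sum = 439843
Sum of weights = 11372
Weighted mean = 439843 / 11372 = 38.677717
Difference (unweighted minus weighted) = -5.1392557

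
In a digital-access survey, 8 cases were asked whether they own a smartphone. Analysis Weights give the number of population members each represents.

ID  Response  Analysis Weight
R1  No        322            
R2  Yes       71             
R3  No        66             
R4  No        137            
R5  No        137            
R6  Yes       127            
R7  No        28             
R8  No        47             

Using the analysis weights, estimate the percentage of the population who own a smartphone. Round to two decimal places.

21.18

Sum of weights for 'Yes' = 71 + 127 = 198
Total weight = 322 + 71 + 66 + 137 + 137 + 127 + 28 + 47 = 935
Weighted proportion = 198 / 935 = 0.21176471 → 21.176471%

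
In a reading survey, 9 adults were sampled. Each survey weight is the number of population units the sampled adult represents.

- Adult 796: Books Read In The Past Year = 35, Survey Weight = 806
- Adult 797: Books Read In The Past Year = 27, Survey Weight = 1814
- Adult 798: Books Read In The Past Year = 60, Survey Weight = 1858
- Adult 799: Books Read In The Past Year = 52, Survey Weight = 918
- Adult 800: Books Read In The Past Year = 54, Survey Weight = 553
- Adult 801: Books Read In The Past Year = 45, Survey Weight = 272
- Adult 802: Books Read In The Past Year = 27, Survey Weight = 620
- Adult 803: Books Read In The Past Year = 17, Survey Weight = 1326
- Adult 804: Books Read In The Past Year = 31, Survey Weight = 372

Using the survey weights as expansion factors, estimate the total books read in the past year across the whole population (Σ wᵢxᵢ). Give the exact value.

Weighted total = 35×806 + 27×1814 + 60×1858 + 52×918 + 54×553 + 45×272 + 27×620 + 17×1326 + 31×372
  = 28210 + 48978 + 111480 + 47736 + 29862 + 12240 + 16740 + 22542 + 11532 = 329320

329320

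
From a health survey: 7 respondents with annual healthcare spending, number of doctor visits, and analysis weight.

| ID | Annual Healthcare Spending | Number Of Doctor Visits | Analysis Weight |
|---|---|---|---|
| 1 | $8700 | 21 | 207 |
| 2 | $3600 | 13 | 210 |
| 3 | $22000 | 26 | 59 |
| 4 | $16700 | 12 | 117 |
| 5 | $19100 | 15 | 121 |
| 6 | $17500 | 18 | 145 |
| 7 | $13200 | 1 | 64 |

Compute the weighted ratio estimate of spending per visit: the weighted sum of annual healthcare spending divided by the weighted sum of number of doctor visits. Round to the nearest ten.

790

Σ wᵢ·y = 8700×207 + 3600×210 + 22000×59 + 16700×117 + 19100×121 + 17500×145 + 13200×64
  = 11502200
Σ wᵢ·x = 21×207 + 13×210 + 26×59 + 12×117 + 15×121 + 18×145 + 1×64
  = 4347 + 2730 + 1534 + 1404 + 1815 + 2610 + 64 = 14504
Ratio = 11502200 / 14504 = 793.0364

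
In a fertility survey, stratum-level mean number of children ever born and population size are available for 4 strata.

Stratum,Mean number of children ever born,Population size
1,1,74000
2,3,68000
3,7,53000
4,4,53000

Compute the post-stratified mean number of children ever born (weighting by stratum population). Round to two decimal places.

Σ Nₕ·x̄ₕ = 1×74000 + 3×68000 + 7×53000 + 4×53000
  = 74000 + 204000 + 371000 + 212000 = 861000
Σ Nₕ = 74000 + 68000 + 53000 + 53000 = 248000
Overall mean = 861000 / 248000 = 3.4717742

3.47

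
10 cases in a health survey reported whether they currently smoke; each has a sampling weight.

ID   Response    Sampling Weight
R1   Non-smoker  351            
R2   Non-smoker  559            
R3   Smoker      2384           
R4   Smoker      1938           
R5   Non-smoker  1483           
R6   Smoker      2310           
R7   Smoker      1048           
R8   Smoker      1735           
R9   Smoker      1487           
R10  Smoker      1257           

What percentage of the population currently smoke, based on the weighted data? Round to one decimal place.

83.6

Sum of weights for 'Smoker' = 2384 + 1938 + 2310 + 1048 + 1735 + 1487 + 1257 = 12159
Total weight = 351 + 559 + 2384 + 1938 + 1483 + 2310 + 1048 + 1735 + 1487 + 1257 = 14552
Weighted proportion = 12159 / 14552 = 0.83555525 → 83.555525%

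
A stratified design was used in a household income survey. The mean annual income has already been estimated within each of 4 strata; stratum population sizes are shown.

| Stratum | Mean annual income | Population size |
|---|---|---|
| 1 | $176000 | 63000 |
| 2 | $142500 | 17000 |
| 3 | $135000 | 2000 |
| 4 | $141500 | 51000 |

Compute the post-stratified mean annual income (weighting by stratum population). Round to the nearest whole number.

157872

Σ Nₕ·x̄ₕ = 176000×63000 + 142500×17000 + 135000×2000 + 141500×51000
  = 11088000000 + 2422500000 + 270000000 + 7216500000 = 20997000000
Σ Nₕ = 63000 + 17000 + 2000 + 51000 = 133000
Overall mean = 20997000000 / 133000 = 157872.18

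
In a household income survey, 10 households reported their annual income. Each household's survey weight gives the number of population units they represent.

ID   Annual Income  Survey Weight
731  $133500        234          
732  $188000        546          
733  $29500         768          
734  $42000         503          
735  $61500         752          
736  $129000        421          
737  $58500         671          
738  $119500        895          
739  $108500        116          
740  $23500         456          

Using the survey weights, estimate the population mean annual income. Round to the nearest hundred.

83500

Weighted sum = 133500×234 + 188000×546 + 29500×768 + 42000×503 + 61500×752 + 129000×421 + 58500×671 + 119500×895 + 108500×116 + 23500×456
  = 31239000 + 102648000 + 22656000 + 21126000 + 46248000 + 54309000 + 39253500 + 106952500 + 12586000 + 10716000 = 447734000
Sum of weights = 234 + 546 + 768 + 503 + 752 + 421 + 671 + 895 + 116 + 456 = 5362
Weighted mean = 447734000 / 5362 = 83501.305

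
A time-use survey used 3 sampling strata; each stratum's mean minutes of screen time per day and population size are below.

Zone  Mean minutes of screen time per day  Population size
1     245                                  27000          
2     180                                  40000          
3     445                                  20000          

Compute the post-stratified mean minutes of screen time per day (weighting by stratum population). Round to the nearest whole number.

261

Σ Nₕ·x̄ₕ = 22715000
Σ Nₕ = 27000 + 40000 + 20000 = 87000
Overall mean = 22715000 / 87000 = 261.09195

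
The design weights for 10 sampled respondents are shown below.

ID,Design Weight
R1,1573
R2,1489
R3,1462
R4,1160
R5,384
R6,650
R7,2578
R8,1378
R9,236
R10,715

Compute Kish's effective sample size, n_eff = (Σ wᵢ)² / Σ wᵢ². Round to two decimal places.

7.57

Σ wᵢ = 1573 + 1489 + 1462 + 1160 + 384 + 650 + 2578 + 1378 + 236 + 715 = 11625
Σ wᵢ² = 2474329 + 2217121 + 2137444 + 1345600 + 147456 + 422500 + 6646084 + 1898884 + 55696 + 511225 = 17856339
n_eff = 11625² / 17856339 = 135140625 / 17856339 = 7.5682157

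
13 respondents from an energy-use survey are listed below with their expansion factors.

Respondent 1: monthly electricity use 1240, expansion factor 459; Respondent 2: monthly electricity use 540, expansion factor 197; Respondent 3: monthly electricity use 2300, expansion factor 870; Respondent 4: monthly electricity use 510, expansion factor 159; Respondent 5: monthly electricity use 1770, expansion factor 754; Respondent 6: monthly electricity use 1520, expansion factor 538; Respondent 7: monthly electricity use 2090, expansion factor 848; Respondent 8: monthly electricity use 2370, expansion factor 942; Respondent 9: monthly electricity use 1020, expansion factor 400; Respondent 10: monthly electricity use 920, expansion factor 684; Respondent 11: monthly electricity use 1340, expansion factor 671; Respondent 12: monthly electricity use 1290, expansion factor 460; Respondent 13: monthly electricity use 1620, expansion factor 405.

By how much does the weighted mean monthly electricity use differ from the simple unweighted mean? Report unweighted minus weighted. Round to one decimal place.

-212.7

Unweighted sum = 18530
Unweighted mean = 18530 / 13 = 1425.3846
Weighted sum = 12100750
Sum of weights = 7387
Weighted mean = 12100750 / 7387 = 1638.1143
Difference (unweighted minus weighted) = -212.72964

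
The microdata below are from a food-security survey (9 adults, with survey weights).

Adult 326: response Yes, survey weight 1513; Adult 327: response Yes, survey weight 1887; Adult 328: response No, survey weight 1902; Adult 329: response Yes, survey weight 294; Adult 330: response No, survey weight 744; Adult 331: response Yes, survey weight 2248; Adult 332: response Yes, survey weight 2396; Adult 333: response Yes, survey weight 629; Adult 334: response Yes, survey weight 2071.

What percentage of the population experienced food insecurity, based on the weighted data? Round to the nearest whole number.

81

Sum of weights for 'Yes' = 1513 + 1887 + 294 + 2248 + 2396 + 629 + 2071 = 11038
Total weight = 1513 + 1887 + 1902 + 294 + 744 + 2248 + 2396 + 629 + 2071 = 13684
Weighted proportion = 11038 / 13684 = 0.80663549 → 80.663549%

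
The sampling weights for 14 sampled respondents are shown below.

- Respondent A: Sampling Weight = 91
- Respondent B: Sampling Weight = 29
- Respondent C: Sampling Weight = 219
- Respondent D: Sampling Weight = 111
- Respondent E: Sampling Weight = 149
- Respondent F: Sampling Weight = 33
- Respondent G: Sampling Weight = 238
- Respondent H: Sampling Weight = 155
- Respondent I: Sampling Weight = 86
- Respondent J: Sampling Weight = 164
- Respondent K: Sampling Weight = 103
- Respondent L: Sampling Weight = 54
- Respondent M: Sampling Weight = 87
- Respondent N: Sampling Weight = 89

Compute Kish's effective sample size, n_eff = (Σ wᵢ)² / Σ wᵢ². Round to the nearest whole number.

Σ wᵢ = 1608
Σ wᵢ² = 236670
n_eff = 1608² / 236670 = 2585664 / 236670 = 10.925187

11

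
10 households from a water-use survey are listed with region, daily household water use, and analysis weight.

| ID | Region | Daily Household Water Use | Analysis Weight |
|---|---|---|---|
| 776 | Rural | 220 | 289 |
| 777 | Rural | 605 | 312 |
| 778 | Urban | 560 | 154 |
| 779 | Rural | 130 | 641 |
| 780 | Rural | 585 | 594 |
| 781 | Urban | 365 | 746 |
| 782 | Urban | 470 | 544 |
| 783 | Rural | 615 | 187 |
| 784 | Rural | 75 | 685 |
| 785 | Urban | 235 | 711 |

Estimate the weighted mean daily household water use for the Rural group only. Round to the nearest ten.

310

Rural rows: 776, 777, 779, 780, 783, 784
Weighted sum = 220×289 + 605×312 + 130×641 + 585×594 + 615×187 + 75×685
  = 63580 + 188760 + 83330 + 347490 + 115005 + 51375 = 849540
Sum of weights = 289 + 312 + 641 + 594 + 187 + 685 = 2708
Weighted mean = 849540 / 2708 = 313.71492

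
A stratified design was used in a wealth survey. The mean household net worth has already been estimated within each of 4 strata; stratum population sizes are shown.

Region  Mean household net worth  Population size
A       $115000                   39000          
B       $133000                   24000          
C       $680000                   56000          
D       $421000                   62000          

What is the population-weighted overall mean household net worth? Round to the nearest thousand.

Σ Nₕ·x̄ₕ = 115000×39000 + 133000×24000 + 680000×56000 + 421000×62000
  = 71859000000
Σ Nₕ = 39000 + 24000 + 56000 + 62000 = 181000
Overall mean = 71859000000 / 181000 = 397011.05

397000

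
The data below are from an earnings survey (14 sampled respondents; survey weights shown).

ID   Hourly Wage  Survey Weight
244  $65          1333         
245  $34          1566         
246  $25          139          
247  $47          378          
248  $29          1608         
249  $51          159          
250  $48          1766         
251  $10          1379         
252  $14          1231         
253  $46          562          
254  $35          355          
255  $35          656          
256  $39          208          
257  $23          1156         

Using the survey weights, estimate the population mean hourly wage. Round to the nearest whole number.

Weighted sum = 427600
Sum of weights = 12496
Weighted mean = 427600 / 12496 = 34.21895

34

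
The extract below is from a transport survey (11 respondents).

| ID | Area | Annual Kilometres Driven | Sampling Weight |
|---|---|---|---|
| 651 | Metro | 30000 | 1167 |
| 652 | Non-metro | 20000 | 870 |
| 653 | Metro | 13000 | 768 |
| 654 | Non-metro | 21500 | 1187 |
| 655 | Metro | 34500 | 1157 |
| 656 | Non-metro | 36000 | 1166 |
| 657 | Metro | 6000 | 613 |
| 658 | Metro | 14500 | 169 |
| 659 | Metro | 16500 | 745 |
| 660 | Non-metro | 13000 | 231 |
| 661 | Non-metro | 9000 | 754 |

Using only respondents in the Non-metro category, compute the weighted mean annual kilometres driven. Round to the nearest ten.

22500

Non-metro rows: 652, 654, 656, 660, 661
Weighted sum = 20000×870 + 21500×1187 + 36000×1166 + 13000×231 + 9000×754
  = 17400000 + 25520500 + 41976000 + 3003000 + 6786000 = 94685500
Sum of weights = 870 + 1187 + 1166 + 231 + 754 = 4208
Weighted mean = 94685500 / 4208 = 22501.307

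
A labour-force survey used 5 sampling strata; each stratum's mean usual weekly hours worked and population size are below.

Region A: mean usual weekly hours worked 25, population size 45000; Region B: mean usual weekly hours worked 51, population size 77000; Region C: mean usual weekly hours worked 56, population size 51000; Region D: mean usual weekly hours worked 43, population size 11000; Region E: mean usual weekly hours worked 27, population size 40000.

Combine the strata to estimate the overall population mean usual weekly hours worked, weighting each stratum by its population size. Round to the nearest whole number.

42

Σ Nₕ·x̄ₕ = 25×45000 + 51×77000 + 56×51000 + 43×11000 + 27×40000
  = 9461000
Σ Nₕ = 45000 + 77000 + 51000 + 11000 + 40000 = 224000
Overall mean = 9461000 / 224000 = 42.236607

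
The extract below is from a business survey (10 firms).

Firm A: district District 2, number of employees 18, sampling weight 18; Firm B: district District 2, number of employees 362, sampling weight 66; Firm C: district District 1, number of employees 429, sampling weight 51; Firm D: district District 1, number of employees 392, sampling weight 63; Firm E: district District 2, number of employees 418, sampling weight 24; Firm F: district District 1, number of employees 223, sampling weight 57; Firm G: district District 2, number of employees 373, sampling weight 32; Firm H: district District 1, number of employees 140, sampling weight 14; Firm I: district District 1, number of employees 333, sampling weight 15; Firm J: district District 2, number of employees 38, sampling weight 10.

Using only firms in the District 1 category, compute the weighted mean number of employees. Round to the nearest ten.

District 1 rows: C, D, F, H, I
Weighted sum = 66241
Sum of weights = 51 + 63 + 57 + 14 + 15 = 200
Weighted mean = 66241 / 200 = 331.205

330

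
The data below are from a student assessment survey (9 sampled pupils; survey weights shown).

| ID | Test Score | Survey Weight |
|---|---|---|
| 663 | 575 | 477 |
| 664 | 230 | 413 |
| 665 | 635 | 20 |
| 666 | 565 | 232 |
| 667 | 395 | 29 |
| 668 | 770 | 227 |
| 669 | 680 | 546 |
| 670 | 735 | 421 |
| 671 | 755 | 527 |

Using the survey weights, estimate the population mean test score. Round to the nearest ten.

Weighted sum = 575×477 + 230×413 + 635×20 + 565×232 + 395×29 + 770×227 + 680×546 + 735×421 + 755×527
  = 1777890
Sum of weights = 2892
Weighted mean = 1777890 / 2892 = 614.76141

610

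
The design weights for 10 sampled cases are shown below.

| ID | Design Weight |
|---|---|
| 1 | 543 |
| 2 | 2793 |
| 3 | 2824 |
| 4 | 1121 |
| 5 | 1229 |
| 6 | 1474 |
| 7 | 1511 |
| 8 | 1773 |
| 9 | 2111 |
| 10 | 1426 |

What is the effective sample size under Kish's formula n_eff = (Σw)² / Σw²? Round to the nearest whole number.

Σ wᵢ = 543 + 2793 + 2824 + 1121 + 1229 + 1474 + 1511 + 1773 + 2111 + 1426 = 16805
Σ wᵢ² = 294849 + 7800849 + 7974976 + 1256641 + 1510441 + 2172676 + 2283121 + 3143529 + 4456321 + 2033476 = 32926879
n_eff = 16805² / 32926879 = 282408025 / 32926879 = 8.5768234

9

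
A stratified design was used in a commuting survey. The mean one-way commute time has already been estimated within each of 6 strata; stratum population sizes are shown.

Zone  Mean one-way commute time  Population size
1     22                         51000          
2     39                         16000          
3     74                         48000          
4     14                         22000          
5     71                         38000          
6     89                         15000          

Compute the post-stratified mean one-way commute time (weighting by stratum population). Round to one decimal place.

Σ Nₕ·x̄ₕ = 22×51000 + 39×16000 + 74×48000 + 14×22000 + 71×38000 + 89×15000
  = 1122000 + 624000 + 3552000 + 308000 + 2698000 + 1335000 = 9639000
Σ Nₕ = 51000 + 16000 + 48000 + 22000 + 38000 + 15000 = 190000
Overall mean = 9639000 / 190000 = 50.731579

50.7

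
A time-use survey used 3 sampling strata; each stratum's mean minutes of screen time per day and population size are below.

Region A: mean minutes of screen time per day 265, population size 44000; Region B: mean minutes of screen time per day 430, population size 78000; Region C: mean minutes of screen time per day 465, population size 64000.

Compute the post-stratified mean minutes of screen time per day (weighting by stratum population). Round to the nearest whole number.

Σ Nₕ·x̄ₕ = 265×44000 + 430×78000 + 465×64000
  = 11660000 + 33540000 + 29760000 = 74960000
Σ Nₕ = 44000 + 78000 + 64000 = 186000
Overall mean = 74960000 / 186000 = 403.01075

403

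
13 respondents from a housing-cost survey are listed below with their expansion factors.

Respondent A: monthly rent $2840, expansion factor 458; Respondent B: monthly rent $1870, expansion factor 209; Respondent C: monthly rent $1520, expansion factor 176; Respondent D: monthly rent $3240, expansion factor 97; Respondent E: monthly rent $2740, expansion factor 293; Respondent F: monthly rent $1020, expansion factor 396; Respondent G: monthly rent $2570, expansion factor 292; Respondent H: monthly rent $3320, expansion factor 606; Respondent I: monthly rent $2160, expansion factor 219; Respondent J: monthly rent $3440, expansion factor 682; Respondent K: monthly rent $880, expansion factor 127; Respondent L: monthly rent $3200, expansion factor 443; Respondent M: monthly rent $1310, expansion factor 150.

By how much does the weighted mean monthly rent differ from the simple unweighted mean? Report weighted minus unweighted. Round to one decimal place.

284.5

Unweighted sum = 30110
Unweighted mean = 30110 / 13 = 2316.1538
Weighted sum = 10787430
Sum of weights = 4148
Weighted mean = 10787430 / 4148 = 2600.634
Difference (weighted minus unweighted) = 284.48019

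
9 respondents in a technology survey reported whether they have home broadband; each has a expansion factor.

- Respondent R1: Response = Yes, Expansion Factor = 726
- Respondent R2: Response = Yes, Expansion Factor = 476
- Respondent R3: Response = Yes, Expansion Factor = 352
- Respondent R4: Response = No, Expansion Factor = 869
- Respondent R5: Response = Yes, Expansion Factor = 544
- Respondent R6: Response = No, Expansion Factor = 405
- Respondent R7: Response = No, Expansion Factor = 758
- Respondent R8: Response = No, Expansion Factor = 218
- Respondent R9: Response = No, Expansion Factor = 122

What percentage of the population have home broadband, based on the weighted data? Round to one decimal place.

46.9

Sum of weights for 'Yes' = 726 + 476 + 352 + 544 = 2098
Total weight = 4470
Weighted proportion = 2098 / 4470 = 0.46935123 → 46.935123%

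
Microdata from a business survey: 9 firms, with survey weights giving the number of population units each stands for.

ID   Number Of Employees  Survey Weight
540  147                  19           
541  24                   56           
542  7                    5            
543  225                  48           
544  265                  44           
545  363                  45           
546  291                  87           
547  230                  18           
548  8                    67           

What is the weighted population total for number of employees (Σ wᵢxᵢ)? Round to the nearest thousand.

Weighted total = 147×19 + 24×56 + 7×5 + 225×48 + 265×44 + 363×45 + 291×87 + 230×18 + 8×67
  = 2793 + 1344 + 35 + 10800 + 11660 + 16335 + 25317 + 4140 + 536 = 72960

73000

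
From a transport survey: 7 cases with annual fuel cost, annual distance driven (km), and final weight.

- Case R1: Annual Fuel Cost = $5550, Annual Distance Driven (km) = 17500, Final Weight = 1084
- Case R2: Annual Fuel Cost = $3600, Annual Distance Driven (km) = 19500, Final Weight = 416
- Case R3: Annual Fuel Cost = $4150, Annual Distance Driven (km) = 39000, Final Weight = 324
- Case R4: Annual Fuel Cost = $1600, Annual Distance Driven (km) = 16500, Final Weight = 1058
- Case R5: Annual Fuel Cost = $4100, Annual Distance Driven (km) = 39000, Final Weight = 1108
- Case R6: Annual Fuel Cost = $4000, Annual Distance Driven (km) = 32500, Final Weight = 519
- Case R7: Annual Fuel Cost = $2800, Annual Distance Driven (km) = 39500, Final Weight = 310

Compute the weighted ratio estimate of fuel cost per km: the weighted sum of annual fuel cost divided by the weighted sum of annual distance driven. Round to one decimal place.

0.1

Σ wᵢ·y = 5550×1084 + 3600×416 + 4150×324 + 1600×1058 + 4100×1108 + 4000×519 + 2800×310
  = 18038000
Σ wᵢ·x = 129499500
Ratio = 18038000 / 129499500 = 0.13929011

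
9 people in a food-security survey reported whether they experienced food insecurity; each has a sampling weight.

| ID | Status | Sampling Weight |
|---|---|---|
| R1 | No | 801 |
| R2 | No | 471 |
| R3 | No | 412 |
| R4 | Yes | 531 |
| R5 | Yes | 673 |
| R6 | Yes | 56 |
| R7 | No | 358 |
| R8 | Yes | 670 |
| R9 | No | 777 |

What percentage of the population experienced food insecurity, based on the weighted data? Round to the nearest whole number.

Sum of weights for 'Yes' = 531 + 673 + 56 + 670 = 1930
Total weight = 4749
Weighted proportion = 1930 / 4749 = 0.40640135 → 40.640135%

41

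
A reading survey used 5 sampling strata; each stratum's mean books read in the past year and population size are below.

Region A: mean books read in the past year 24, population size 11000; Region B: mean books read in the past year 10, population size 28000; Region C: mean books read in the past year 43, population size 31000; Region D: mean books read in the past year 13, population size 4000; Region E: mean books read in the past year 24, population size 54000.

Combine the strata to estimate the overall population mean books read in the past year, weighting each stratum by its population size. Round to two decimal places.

Σ Nₕ·x̄ₕ = 24×11000 + 10×28000 + 43×31000 + 13×4000 + 24×54000
  = 264000 + 280000 + 1333000 + 52000 + 1296000 = 3225000
Σ Nₕ = 11000 + 28000 + 31000 + 4000 + 54000 = 128000
Overall mean = 3225000 / 128000 = 25.195312

25.20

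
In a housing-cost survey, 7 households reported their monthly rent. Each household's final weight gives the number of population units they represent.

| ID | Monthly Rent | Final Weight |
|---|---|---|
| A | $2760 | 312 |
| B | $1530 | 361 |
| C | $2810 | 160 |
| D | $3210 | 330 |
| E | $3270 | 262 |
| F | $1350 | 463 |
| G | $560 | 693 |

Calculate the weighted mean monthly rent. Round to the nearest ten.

Weighted sum = 2760×312 + 1530×361 + 2810×160 + 3210×330 + 3270×262 + 1350×463 + 560×693
  = 4792220
Sum of weights = 312 + 361 + 160 + 330 + 262 + 463 + 693 = 2581
Weighted mean = 4792220 / 2581 = 1856.7299

1860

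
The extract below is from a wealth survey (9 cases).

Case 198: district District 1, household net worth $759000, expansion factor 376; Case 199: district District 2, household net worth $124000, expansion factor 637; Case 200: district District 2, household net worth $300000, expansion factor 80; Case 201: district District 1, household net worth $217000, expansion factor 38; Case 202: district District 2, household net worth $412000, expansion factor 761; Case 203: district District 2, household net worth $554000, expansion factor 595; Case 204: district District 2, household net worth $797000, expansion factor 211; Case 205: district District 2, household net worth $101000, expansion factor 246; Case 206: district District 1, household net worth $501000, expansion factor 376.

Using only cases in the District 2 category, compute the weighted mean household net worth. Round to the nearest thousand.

District 2 rows: 199, 200, 202, 203, 204, 205
Weighted sum = 124000×637 + 300000×80 + 412000×761 + 554000×595 + 797000×211 + 101000×246
  = 78988000 + 24000000 + 313532000 + 329630000 + 168167000 + 24846000 = 939163000
Sum of weights = 637 + 80 + 761 + 595 + 211 + 246 = 2530
Weighted mean = 939163000 / 2530 = 371210.67

371000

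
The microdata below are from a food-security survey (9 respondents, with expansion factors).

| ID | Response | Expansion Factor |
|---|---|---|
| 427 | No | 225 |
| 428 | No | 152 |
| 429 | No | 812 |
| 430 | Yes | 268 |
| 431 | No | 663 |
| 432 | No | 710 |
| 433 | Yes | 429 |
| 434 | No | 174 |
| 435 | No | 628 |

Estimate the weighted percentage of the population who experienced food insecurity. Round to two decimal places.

17.16

Sum of weights for 'Yes' = 268 + 429 = 697
Total weight = 4061
Weighted proportion = 697 / 4061 = 0.1716326 → 17.16326%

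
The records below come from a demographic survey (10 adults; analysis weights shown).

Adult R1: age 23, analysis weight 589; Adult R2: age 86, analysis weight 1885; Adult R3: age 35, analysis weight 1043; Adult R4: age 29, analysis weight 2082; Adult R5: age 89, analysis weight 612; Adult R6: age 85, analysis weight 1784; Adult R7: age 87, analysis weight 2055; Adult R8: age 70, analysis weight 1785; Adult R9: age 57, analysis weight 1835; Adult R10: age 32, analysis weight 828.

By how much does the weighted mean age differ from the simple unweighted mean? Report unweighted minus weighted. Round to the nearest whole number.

Unweighted sum = 23 + 86 + 35 + 29 + 89 + 85 + 87 + 70 + 57 + 32 = 593
Unweighted mean = 593 / 10 = 59.3
Weighted sum = 23×589 + 86×1885 + 35×1043 + 29×2082 + 89×612 + 85×1784 + 87×2055 + 70×1785 + 57×1835 + 32×828
  = 913474
Sum of weights = 589 + 1885 + 1043 + 2082 + 612 + 1784 + 2055 + 1785 + 1835 + 828 = 14498
Weighted mean = 913474 / 14498 = 63.006898
Difference (unweighted minus weighted) = -3.7068975

-4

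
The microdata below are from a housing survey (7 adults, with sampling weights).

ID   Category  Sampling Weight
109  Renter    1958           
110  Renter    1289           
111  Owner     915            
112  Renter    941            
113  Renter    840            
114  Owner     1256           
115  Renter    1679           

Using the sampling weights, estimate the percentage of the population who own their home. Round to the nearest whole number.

24

Sum of weights for 'Owner' = 915 + 1256 = 2171
Total weight = 8878
Weighted proportion = 2171 / 8878 = 0.24453706 → 24.453706%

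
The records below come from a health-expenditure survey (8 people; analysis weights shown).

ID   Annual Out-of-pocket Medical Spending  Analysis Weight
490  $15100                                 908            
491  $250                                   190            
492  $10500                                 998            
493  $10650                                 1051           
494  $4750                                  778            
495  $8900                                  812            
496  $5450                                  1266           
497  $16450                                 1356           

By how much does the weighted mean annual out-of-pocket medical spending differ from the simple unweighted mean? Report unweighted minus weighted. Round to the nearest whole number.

Unweighted sum = 15100 + 250 + 10500 + 10650 + 4750 + 8900 + 5450 + 16450 = 72050
Unweighted mean = 72050 / 8 = 9006.25
Weighted sum = 15100×908 + 250×190 + 10500×998 + 10650×1051 + 4750×778 + 8900×812 + 5450×1266 + 16450×1356
  = 13710800 + 47500 + 10479000 + 11193150 + 3695500 + 7226800 + 6899700 + 22306200 = 75558650
Sum of weights = 908 + 190 + 998 + 1051 + 778 + 812 + 1266 + 1356 = 7359
Weighted mean = 75558650 / 7359 = 10267.516
Difference (unweighted minus weighted) = -1261.266

-1261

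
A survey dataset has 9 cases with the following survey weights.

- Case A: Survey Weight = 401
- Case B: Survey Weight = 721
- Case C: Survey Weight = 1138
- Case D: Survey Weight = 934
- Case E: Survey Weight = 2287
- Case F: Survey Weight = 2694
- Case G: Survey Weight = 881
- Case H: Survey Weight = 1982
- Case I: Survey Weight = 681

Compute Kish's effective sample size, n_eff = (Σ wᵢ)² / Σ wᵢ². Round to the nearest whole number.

7

Σ wᵢ = 401 + 721 + 1138 + 934 + 2287 + 2694 + 881 + 1982 + 681 = 11719
Σ wᵢ² = 160801 + 519841 + 1295044 + 872356 + 5230369 + 7257636 + 776161 + 3928324 + 463761 = 20504293
n_eff = 11719² / 20504293 = 137334961 / 20504293 = 6.6978638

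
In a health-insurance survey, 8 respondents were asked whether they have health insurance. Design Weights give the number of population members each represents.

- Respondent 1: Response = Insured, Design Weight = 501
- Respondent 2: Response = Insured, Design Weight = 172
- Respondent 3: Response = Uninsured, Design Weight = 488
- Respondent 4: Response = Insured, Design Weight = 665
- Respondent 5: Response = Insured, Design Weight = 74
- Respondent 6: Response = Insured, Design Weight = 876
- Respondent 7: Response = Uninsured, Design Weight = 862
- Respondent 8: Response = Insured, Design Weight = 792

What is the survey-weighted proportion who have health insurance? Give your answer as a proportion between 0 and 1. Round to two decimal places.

0.70

Sum of weights for 'Insured' = 501 + 172 + 665 + 74 + 876 + 792 = 3080
Total weight = 501 + 172 + 488 + 665 + 74 + 876 + 862 + 792 = 4430
Weighted proportion = 3080 / 4430 = 0.69525959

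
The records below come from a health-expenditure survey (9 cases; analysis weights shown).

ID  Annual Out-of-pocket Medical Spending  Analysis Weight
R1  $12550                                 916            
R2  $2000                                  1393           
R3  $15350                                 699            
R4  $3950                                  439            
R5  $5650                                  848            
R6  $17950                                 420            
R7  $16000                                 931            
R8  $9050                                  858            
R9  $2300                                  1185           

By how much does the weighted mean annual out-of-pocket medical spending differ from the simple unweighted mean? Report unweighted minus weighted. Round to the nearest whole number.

Unweighted sum = 84800
Unweighted mean = 84800 / 9 = 9422.2222
Weighted sum = 12550×916 + 2000×1393 + 15350×699 + 3950×439 + 5650×848 + 17950×420 + 16000×931 + 9050×858 + 2300×1185
  = 11495800 + 2786000 + 10729650 + 1734050 + 4791200 + 7539000 + 14896000 + 7764900 + 2725500 = 64462100
Sum of weights = 916 + 1393 + 699 + 439 + 848 + 420 + 931 + 858 + 1185 = 7689
Weighted mean = 64462100 / 7689 = 8383.678
Difference (unweighted minus weighted) = 1038.5442

1039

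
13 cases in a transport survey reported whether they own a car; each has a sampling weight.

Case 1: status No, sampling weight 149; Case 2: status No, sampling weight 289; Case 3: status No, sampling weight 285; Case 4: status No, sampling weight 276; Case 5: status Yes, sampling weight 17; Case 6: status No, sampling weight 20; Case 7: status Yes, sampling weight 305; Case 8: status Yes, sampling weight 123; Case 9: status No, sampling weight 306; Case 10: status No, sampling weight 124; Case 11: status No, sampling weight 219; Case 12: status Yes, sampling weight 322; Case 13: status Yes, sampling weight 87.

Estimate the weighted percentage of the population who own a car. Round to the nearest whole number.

Sum of weights for 'Yes' = 17 + 305 + 123 + 322 + 87 = 854
Total weight = 2522
Weighted proportion = 854 / 2522 = 0.33862014 → 33.862014%

34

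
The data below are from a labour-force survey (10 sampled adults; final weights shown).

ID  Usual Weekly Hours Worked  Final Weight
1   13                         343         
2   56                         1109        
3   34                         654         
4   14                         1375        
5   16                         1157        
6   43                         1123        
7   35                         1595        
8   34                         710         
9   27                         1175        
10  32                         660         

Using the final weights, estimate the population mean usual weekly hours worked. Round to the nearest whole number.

31

Weighted sum = 13×343 + 56×1109 + 34×654 + 14×1375 + 16×1157 + 43×1123 + 35×1595 + 34×710 + 27×1175 + 32×660
  = 4459 + 62104 + 22236 + 19250 + 18512 + 48289 + 55825 + 24140 + 31725 + 21120 = 307660
Sum of weights = 343 + 1109 + 654 + 1375 + 1157 + 1123 + 1595 + 710 + 1175 + 660 = 9901
Weighted mean = 307660 / 9901 = 31.073629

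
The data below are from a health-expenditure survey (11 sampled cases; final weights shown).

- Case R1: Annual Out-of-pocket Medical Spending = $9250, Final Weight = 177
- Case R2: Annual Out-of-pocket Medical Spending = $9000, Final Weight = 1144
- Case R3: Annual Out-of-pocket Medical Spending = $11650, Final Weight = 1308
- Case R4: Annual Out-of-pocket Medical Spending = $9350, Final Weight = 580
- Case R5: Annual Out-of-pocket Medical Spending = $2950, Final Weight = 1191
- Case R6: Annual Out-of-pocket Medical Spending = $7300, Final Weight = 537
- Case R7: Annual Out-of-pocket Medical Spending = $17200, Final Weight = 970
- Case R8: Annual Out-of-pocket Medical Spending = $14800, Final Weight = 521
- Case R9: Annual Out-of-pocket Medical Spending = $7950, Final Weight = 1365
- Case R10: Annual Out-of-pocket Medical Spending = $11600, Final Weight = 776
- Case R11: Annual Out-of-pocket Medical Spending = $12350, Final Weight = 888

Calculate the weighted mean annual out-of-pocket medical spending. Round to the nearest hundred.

10100

Weighted sum = 9250×177 + 9000×1144 + 11650×1308 + 9350×580 + 2950×1191 + 7300×537 + 17200×970 + 14800×521 + 7950×1365 + 11600×776 + 12350×888
  = 1637250 + 10296000 + 15238200 + 5423000 + 3513450 + 3920100 + 16684000 + 7710800 + 10851750 + 9001600 + 10966800 = 95242950
Sum of weights = 9457
Weighted mean = 95242950 / 9457 = 10071.159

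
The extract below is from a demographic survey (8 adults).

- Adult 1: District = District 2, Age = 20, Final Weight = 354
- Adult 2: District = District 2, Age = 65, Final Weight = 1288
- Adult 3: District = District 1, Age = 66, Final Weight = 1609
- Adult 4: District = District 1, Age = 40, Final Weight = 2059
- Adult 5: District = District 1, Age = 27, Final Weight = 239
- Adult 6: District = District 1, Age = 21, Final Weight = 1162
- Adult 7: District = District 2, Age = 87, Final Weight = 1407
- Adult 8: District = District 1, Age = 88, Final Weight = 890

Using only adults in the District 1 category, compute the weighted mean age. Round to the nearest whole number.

50

District 1 rows: 3, 4, 5, 6, 8
Weighted sum = 66×1609 + 40×2059 + 27×239 + 21×1162 + 88×890
  = 106194 + 82360 + 6453 + 24402 + 78320 = 297729
Sum of weights = 1609 + 2059 + 239 + 1162 + 890 = 5959
Weighted mean = 297729 / 5959 = 49.962913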